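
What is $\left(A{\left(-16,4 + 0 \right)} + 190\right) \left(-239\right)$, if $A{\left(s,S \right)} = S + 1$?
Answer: $-46605$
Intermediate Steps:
$A{\left(s,S \right)} = 1 + S$
$\left(A{\left(-16,4 + 0 \right)} + 190\right) \left(-239\right) = \left(\left(1 + \left(4 + 0\right)\right) + 190\right) \left(-239\right) = \left(\left(1 + 4\right) + 190\right) \left(-239\right) = \left(5 + 190\right) \left(-239\right) = 195 \left(-239\right) = -46605$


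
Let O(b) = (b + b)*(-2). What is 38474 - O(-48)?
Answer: 38282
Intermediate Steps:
O(b) = -4*b (O(b) = (2*b)*(-2) = -4*b)
38474 - O(-48) = 38474 - (-4)*(-48) = 38474 - 1*192 = 38474 - 192 = 38282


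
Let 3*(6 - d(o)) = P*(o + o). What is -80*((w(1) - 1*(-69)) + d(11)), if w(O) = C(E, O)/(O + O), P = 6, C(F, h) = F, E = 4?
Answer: -2640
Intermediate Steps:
w(O) = 2/O (w(O) = 4/(O + O) = 4/((2*O)) = 4*(1/(2*O)) = 2/O)
d(o) = 6 - 4*o (d(o) = 6 - 2*(o + o) = 6 - 2*2*o = 6 - 4*o)
-80*((w(1) - 1*(-69)) + d(11)) = -80*((2/1 - 1*(-69)) + (6 - 4*11)) = -80*((2*1 + 69) + (6 - 44)) = -80*((2 + 69) - 38) = -80*(71 - 38) = -80*33 = -2640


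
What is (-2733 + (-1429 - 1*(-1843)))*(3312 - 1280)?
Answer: -4712208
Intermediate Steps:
(-2733 + (-1429 - 1*(-1843)))*(3312 - 1280) = (-2733 + (-1429 + 1843))*2032 = (-2733 + 414)*2032 = -2319*2032 = -4712208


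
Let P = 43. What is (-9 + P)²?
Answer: 1156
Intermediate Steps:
(-9 + P)² = (-9 + 43)² = 34² = 1156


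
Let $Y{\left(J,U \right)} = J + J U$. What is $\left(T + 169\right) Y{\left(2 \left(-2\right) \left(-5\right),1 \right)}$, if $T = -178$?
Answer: $-360$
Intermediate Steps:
$\left(T + 169\right) Y{\left(2 \left(-2\right) \left(-5\right),1 \right)} = \left(-178 + 169\right) 2 \left(-2\right) \left(-5\right) \left(1 + 1\right) = - 9 \left(-4\right) \left(-5\right) 2 = - 9 \cdot 20 \cdot 2 = \left(-9\right) 40 = -360$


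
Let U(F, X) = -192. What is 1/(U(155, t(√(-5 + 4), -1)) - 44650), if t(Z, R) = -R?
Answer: -1/44842 ≈ -2.2301e-5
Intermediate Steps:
1/(U(155, t(√(-5 + 4), -1)) - 44650) = 1/(-192 - 44650) = 1/(-44842) = -1/44842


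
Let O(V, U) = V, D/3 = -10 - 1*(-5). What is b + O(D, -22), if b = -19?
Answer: -34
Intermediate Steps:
D = -15 (D = 3*(-10 - 1*(-5)) = 3*(-10 + 5) = 3*(-5) = -15)
b + O(D, -22) = -19 - 15 = -34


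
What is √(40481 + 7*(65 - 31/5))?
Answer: √1022315/5 ≈ 202.22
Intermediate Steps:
√(40481 + 7*(65 - 31/5)) = √(40481 + 7*(294/5)) = √(40481 + 2058/5) = √(204463/5) = √1022315/5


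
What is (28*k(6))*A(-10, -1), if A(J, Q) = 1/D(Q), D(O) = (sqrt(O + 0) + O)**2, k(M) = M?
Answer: 84*I ≈ 84.0*I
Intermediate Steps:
D(O) = (O + sqrt(O))**2 (D(O) = (sqrt(O) + O)**2 = (O + sqrt(O))**2)
A(J, Q) = (Q + sqrt(Q))**(-2) (A(J, Q) = 1/((Q + sqrt(Q))**2) = (Q + sqrt(Q))**(-2))
(28*k(6))*A(-10, -1) = (28*6)/(-1 + sqrt(-1))**2 = 168/(-1 + I)**2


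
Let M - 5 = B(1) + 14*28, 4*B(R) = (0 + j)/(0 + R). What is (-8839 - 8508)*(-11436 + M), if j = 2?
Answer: 382969719/2 ≈ 1.9148e+8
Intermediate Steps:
B(R) = 1/(2*R) (B(R) = ((0 + 2)/(0 + R))/4 = (2/R)/4 = 1/(2*R))
M = 795/2 (M = 5 + ((½)/1 + 14*28) = 5 + ((½)*1 + 392) = 5 + (½ + 392) = 5 + 785/2 = 795/2 ≈ 397.50)
(-8839 - 8508)*(-11436 + M) = (-8839 - 8508)*(-11436 + 795/2) = -17347*(-22077/2) = 382969719/2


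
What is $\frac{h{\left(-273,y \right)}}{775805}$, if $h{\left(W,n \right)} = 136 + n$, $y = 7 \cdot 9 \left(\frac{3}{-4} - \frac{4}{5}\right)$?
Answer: $\frac{767}{15516100} \approx 4.9433 \cdot 10^{-5}$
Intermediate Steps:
$y = - \frac{1953}{20}$ ($y = 63 \left(3 \left(- \frac{1}{4}\right) - \frac{4}{5}\right) = 63 \left(- \frac{3}{4} - \frac{4}{5}\right) = 63 \left(- \frac{31}{20}\right) = - \frac{1953}{20} \approx -97.65$)
$\frac{h{\left(-273,y \right)}}{775805} = \frac{136 - \frac{1953}{20}}{775805} = \frac{767}{20} \cdot \frac{1}{775805} = \frac{767}{15516100}$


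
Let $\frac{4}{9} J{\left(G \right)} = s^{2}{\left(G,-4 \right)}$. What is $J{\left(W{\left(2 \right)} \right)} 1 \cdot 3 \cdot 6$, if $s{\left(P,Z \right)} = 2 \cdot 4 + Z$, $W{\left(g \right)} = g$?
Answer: $648$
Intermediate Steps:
$s{\left(P,Z \right)} = 8 + Z$
$J{\left(G \right)} = 36$ ($J{\left(G \right)} = \frac{9 \left(8 - 4\right)^{2}}{4} = \frac{9 \cdot 4^{2}}{4} = \frac{9}{4} \cdot 16 = 36$)
$J{\left(W{\left(2 \right)} \right)} 1 \cdot 3 \cdot 6 = 36 \cdot 1 \cdot 3 \cdot 6 = 36 \cdot 3 \cdot 6 = 36 \cdot 18 = 648$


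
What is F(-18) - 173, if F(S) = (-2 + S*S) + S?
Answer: 131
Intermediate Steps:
F(S) = -2 + S + S**2 (F(S) = (-2 + S**2) + S = -2 + S + S**2)
F(-18) - 173 = (-2 - 18 + (-18)**2) - 173 = (-2 - 18 + 324) - 173 = 304 - 173 = 131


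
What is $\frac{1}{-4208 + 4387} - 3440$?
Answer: $- \frac{615759}{179} \approx -3440.0$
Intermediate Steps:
$\frac{1}{-4208 + 4387} - 3440 = \frac{1}{179} - 3440 = - \frac{615759}{179}$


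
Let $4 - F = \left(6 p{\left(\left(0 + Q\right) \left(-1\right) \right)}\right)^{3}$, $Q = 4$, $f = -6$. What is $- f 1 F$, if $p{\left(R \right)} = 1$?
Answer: $-1272$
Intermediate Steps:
$F = -212$ ($F = 4 - \left(6 \cdot 1\right)^{3} = 4 - 6^{3} = 4 - 216 = -212$)
$- f 1 F = \left(-1\right) \left(-6\right) 1 \left(-212\right) = 6 \cdot 1 \left(-212\right) = 6 \left(-212\right) = -1272$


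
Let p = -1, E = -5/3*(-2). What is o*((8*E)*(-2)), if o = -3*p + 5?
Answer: -1280/3 ≈ -426.67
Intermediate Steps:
E = 10/3 (E = -5*1/3*(-2) = -5/3*(-2) = 10/3 ≈ 3.3333)
o = 8 (o = -3*(-1) + 5 = 3 + 5 = 8)
o*((8*E)*(-2)) = 8*((8*(10/3))*(-2)) = 8*((80/3)*(-2)) = 8*(-160/3) = -1280/3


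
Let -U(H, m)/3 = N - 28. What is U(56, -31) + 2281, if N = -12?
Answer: 2401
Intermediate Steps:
U(H, m) = 120 (U(H, m) = -3*(-12 - 28) = -3*(-40) = 120)
U(56, -31) + 2281 = 120 + 2281 = 2401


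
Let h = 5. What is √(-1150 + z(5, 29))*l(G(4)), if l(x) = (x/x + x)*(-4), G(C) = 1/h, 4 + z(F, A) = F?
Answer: -24*I*√1149/5 ≈ -162.71*I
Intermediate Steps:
z(F, A) = -4 + F
G(C) = ⅕ (G(C) = 1/5 = ⅕)
l(x) = -4 - 4*x (l(x) = (1 + x)*(-4) = -4 - 4*x)
√(-1150 + z(5, 29))*l(G(4)) = √(-1150 + (-4 + 5))*(-4 - 4*⅕) = √(-1150 + 1)*(-4 - ⅘) = √(-1149)*(-24/5) = (I*√1149)*(-24/5) = -24*I*√1149/5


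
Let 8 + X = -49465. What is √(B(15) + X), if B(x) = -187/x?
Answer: I*√11134230/15 ≈ 222.45*I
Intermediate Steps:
X = -49473 (X = -8 - 49465 = -49473)
√(B(15) + X) = √(-187/15 - 49473) = √(-742282/15) = I*√11134230/15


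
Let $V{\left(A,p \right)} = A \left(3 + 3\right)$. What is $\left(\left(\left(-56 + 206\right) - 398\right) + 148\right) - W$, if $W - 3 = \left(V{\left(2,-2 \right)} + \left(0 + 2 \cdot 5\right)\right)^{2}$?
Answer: $-587$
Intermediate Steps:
$V{\left(A,p \right)} = 6 A$ ($V{\left(A,p \right)} = A 6 = 6 A$)
$W = 487$ ($W = 3 + \left(6 \cdot 2 + \left(0 + 2 \cdot 5\right)\right)^{2} = 3 + \left(12 + \left(0 + 10\right)\right)^{2} = 3 + \left(12 + 10\right)^{2} = 3 + 22^{2} = 3 + 484 = 487$)
$\left(\left(\left(-56 + 206\right) - 398\right) + 148\right) - W = \left(\left(\left(-56 + 206\right) - 398\right) + 148\right) - 487 = \left(\left(150 - 398\right) + 148\right) - 487 = \left(-248 + 148\right) - 487 = -100 - 487 = -587$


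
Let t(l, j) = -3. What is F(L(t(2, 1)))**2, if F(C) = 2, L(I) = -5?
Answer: 4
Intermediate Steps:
F(L(t(2, 1)))**2 = 2**2 = 4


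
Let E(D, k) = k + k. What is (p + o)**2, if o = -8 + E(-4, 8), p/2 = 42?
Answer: 8464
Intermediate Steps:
p = 84 (p = 2*42 = 84)
E(D, k) = 2*k
o = 8 (o = -8 + 2*8 = -8 + 16 = 8)
(p + o)**2 = (84 + 8)**2 = 92**2 = 8464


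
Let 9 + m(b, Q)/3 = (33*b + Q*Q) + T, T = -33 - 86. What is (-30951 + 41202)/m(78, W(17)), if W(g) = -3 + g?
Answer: 3417/2642 ≈ 1.2933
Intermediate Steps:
T = -119
m(b, Q) = -384 + 3*Q**2 + 99*b (m(b, Q) = -27 + 3*((33*b + Q*Q) - 119) = -27 + 3*((33*b + Q**2) - 119) = -27 + 3*((Q**2 + 33*b) - 119) = -27 + 3*(-119 + Q**2 + 33*b) = -27 + (-357 + 3*Q**2 + 99*b) = -384 + 3*Q**2 + 99*b)
(-30951 + 41202)/m(78, W(17)) = (-30951 + 41202)/(-384 + 3*(-3 + 17)**2 + 99*78) = 10251/(-384 + 3*14**2 + 7722) = 10251/(-384 + 3*196 + 7722) = 10251/(-384 + 588 + 7722) = 10251/7926 = 10251*(1/7926) = 3417/2642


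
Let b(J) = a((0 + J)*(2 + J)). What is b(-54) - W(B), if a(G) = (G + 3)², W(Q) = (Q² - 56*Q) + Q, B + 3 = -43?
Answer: 7897075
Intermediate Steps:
B = -46 (B = -3 - 43 = -46)
W(Q) = Q² - 55*Q
a(G) = (3 + G)²
b(J) = (3 + J*(2 + J))² (b(J) = (3 + (0 + J)*(2 + J))² = (3 + J*(2 + J))²)
b(-54) - W(B) = (3 - 54*(2 - 54))² - (-46)*(-55 - 46) = (3 - 54*(-52))² - (-46)*(-101) = (3 + 2808)² - 1*4646 = 2811² - 4646 = 7901721 - 4646 = 7897075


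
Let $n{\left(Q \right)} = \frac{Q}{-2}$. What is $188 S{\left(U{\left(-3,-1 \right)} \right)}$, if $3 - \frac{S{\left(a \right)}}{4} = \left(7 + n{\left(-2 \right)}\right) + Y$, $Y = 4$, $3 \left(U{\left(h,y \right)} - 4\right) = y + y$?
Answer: $-6768$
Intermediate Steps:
$U{\left(h,y \right)} = 4 + \frac{2 y}{3}$ ($U{\left(h,y \right)} = 4 + \frac{y + y}{3} = 4 + \frac{2 y}{3}$)
$n{\left(Q \right)} = - \frac{Q}{2}$ ($n{\left(Q \right)} = Q \left(- \frac{1}{2}\right) = - \frac{Q}{2}$)
$S{\left(a \right)} = -36$ ($S{\left(a \right)} = 12 - 4 \left(\left(7 - -1\right) + 4\right) = 12 - 4 \left(\left(7 + 1\right) + 4\right) = 12 - 4 \left(8 + 4\right) = 12 - 48 = -36$)
$188 S{\left(U{\left(-3,-1 \right)} \right)} = 188 \left(-36\right) = -6768$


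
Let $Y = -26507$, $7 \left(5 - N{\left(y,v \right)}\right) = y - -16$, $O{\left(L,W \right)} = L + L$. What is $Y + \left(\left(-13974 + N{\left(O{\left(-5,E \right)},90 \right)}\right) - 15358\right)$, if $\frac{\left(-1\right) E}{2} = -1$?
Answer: $- \frac{390844}{7} \approx -55835.0$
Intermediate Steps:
$E = 2$ ($E = \left(-2\right) \left(-1\right) = 2$)
$O{\left(L,W \right)} = 2 L$
$N{\left(y,v \right)} = \frac{19}{7} - \frac{y}{7}$ ($N{\left(y,v \right)} = 5 - \frac{y - -16}{7} = 5 - \frac{y + 16}{7} = 5 - \frac{16 + y}{7} = 5 - \left(\frac{16}{7} + \frac{y}{7}\right) = \frac{19}{7} - \frac{y}{7}$)
$Y + \left(\left(-13974 + N{\left(O{\left(-5,E \right)},90 \right)}\right) - 15358\right) = -26507 - \left(\frac{205305}{7} + \frac{1}{7} \cdot 2 \left(-5\right)\right) = -26507 + \left(\left(-13974 + \left(\frac{19}{7} - - \frac{10}{7}\right)\right) - 15358\right) = -26507 + \left(\left(-13974 + \left(\frac{19}{7} + \frac{10}{7}\right)\right) - 15358\right) = -26507 + \left(\left(-13974 + \frac{29}{7}\right) - 15358\right) = -26507 - \frac{205295}{7} = - \frac{390844}{7}$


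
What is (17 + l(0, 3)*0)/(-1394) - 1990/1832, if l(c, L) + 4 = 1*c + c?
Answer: -41253/37556 ≈ -1.0984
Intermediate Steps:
l(c, L) = -4 + 2*c (l(c, L) = -4 + (1*c + c) = -4 + (c + c) = -4 + 2*c)
(17 + l(0, 3)*0)/(-1394) - 1990/1832 = (17 + (-4 + 2*0)*0)/(-1394) - 1990/1832 = (17 + (-4 + 0)*0)*(-1/1394) - 1990*1/1832 = (17 - 4*0)*(-1/1394) - 995/916 = (17 + 0)*(-1/1394) - 995/916 = 17*(-1/1394) - 995/916 = -1/82 - 995/916 = -41253/37556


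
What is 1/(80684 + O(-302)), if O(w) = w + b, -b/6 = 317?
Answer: 1/78480 ≈ 1.2742e-5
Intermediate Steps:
b = -1902 (b = -6*317 = -1902)
O(w) = -1902 + w (O(w) = w - 1902 = -1902 + w)
1/(80684 + O(-302)) = 1/(80684 + (-1902 - 302)) = 1/(80684 - 2204) = 1/78480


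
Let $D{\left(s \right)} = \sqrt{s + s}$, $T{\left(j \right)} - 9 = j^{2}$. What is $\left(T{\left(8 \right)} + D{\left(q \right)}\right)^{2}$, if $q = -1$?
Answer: $\left(73 + i \sqrt{2}\right)^{2} \approx 5327.0 + 206.48 i$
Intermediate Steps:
$T{\left(j \right)} = 9 + j^{2}$
$D{\left(s \right)} = \sqrt{2} \sqrt{s}$ ($D{\left(s \right)} = \sqrt{2 s} = \sqrt{2} \sqrt{s}$)
$\left(T{\left(8 \right)} + D{\left(q \right)}\right)^{2} = \left(\left(9 + 8^{2}\right) + \sqrt{2} \sqrt{-1}\right)^{2} = \left(\left(9 + 64\right) + \sqrt{2} i\right)^{2} = \left(73 + i \sqrt{2}\right)^{2}$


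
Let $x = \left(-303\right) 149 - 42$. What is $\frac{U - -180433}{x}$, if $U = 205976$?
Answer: $- \frac{128803}{15063} \approx -8.5509$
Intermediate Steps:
$x = -45189$ ($x = -45147 - 42 = -45189$)
$\frac{U - -180433}{x} = \frac{205976 - -180433}{-45189} = \left(205976 + 180433\right) \left(- \frac{1}{45189}\right) = 386409 \left(- \frac{1}{45189}\right) = - \frac{128803}{15063}$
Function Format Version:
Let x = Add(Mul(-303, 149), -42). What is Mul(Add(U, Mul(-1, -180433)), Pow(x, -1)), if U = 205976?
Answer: Rational(-128803, 15063) ≈ -8.5509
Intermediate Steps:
x = -45189 (x = Add(-45147, -42) = -45189)
Mul(Add(U, Mul(-1, -180433)), Pow(x, -1)) = Mul(Add(205976, Mul(-1, -180433)), Pow(-45189, -1)) = Mul(Add(205976, 180433), Rational(-1, 45189)) = Mul(386409, Rational(-1, 45189)) = Rational(-128803, 15063)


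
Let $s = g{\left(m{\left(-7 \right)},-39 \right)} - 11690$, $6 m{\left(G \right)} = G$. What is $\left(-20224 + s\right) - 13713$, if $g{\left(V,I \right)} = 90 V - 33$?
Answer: $-45765$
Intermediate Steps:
$m{\left(G \right)} = \frac{G}{6}$
$g{\left(V,I \right)} = -33 + 90 V$
$s = -11828$ ($s = \left(-33 + 90 \cdot \frac{1}{6} \left(-7\right)\right) - 11690 = \left(-33 + 90 \left(- \frac{7}{6}\right)\right) - 11690 = \left(-33 - 105\right) - 11690 = -138 - 11690 = -11828$)
$\left(-20224 + s\right) - 13713 = \left(-20224 - 11828\right) - 13713 = -32052 - 13713 = -45765$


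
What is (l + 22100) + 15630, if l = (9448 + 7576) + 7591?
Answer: 62345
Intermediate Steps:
l = 24615 (l = 17024 + 7591 = 24615)
(l + 22100) + 15630 = (24615 + 22100) + 15630 = 46715 + 15630 = 62345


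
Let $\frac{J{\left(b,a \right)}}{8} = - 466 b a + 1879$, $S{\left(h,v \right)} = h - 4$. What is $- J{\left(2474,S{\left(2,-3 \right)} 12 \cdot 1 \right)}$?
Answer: $-221368760$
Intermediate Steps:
$S{\left(h,v \right)} = -4 + h$ ($S{\left(h,v \right)} = h - 4 = -4 + h$)
$J{\left(b,a \right)} = 15032 - 3728 a b$ ($J{\left(b,a \right)} = 8 \left(- 466 b a + 1879\right) = 8 \left(- 466 a b + 1879\right) = 8 \left(1879 - 466 a b\right) = 15032 - 3728 a b$)
$- J{\left(2474,S{\left(2,-3 \right)} 12 \cdot 1 \right)} = - (15032 - 3728 \left(-4 + 2\right) 12 \cdot 1 \cdot 2474) = - (15032 - 3728 \left(-2\right) 12 \cdot 1 \cdot 2474) = - (15032 - 3728 \left(\left(-24\right) 1\right) 2474) = - (15032 - \left(-89472\right) 2474) = - (15032 + 221353728) = \left(-1\right) 221368760 = -221368760$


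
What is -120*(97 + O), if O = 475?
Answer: -68640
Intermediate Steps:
-120*(97 + O) = -120*(97 + 475) = -120*572 = -68640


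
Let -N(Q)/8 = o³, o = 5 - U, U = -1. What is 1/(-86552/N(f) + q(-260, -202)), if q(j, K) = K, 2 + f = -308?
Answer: -216/32813 ≈ -0.0065828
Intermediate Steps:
f = -310 (f = -2 - 308 = -310)
o = 6 (o = 5 - 1*(-1) = 5 + 1 = 6)
N(Q) = -1728 (N(Q) = -8*6³ = -8*216 = -1728)
1/(-86552/N(f) + q(-260, -202)) = 1/(-86552/(-1728) - 202) = 1/(-86552*(-1/1728) - 202) = 1/(10819/216 - 202) = 1/(-32813/216) = -216/32813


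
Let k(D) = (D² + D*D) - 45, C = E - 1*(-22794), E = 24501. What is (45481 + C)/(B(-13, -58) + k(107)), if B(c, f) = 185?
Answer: 46388/11519 ≈ 4.0271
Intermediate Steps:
C = 47295 (C = 24501 - 1*(-22794) = 24501 + 22794 = 47295)
k(D) = -45 + 2*D² (k(D) = (D² + D²) - 45 = 2*D² - 45 = -45 + 2*D²)
(45481 + C)/(B(-13, -58) + k(107)) = (45481 + 47295)/(185 + (-45 + 2*107²)) = 92776/(185 + (-45 + 2*11449)) = 92776/(185 + (-45 + 22898)) = 92776/(185 + 22853) = 92776/23038 = 92776*(1/23038) = 46388/11519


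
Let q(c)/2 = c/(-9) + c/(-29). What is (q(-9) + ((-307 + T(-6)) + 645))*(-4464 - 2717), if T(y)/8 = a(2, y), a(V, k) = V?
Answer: -74265902/29 ≈ -2.5609e+6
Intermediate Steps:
T(y) = 16 (T(y) = 8*2 = 16)
q(c) = -76*c/261 (q(c) = 2*(c/(-9) + c/(-29)) = 2*(c*(-⅑) + c*(-1/29)) = 2*(-c/9 - c/29) = 2*(-38*c/261) = -76*c/261)
(q(-9) + ((-307 + T(-6)) + 645))*(-4464 - 2717) = (-76/261*(-9) + ((-307 + 16) + 645))*(-4464 - 2717) = (76/29 + (-291 + 645))*(-7181) = (76/29 + 354)*(-7181) = (10342/29)*(-7181) = -74265902/29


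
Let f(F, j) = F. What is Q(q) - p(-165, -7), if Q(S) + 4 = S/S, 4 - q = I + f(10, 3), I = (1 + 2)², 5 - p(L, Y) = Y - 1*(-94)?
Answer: 79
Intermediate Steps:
p(L, Y) = -89 - Y (p(L, Y) = 5 - (Y - 1*(-94)) = 5 - (Y + 94) = 5 - (94 + Y) = 5 + (-94 - Y) = -89 - Y)
I = 9 (I = 3² = 9)
q = -15 (q = 4 - (9 + 10) = 4 - 1*19 = 4 - 19 = -15)
Q(S) = -3 (Q(S) = -4 + S/S = -4 + 1 = -3)
Q(q) - p(-165, -7) = -3 - (-89 - 1*(-7)) = -3 - (-89 + 7) = -3 - 1*(-82) = -3 + 82 = 79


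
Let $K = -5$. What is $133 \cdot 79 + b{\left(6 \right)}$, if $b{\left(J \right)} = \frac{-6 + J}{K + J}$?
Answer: $10507$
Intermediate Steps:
$b{\left(J \right)} = \frac{-6 + J}{-5 + J}$
$133 \cdot 79 + b{\left(6 \right)} = 133 \cdot 79 + \frac{-6 + 6}{-5 + 6} = 10507 + 1^{-1} \cdot 0 = 10507 + 1 \cdot 0 = 10507 + 0 = 10507$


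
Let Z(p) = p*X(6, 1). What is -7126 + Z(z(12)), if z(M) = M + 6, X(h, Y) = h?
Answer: -7018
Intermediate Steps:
z(M) = 6 + M
Z(p) = 6*p (Z(p) = p*6 = 6*p)
-7126 + Z(z(12)) = -7126 + 6*(6 + 12) = -7126 + 6*18 = -7126 + 108 = -7018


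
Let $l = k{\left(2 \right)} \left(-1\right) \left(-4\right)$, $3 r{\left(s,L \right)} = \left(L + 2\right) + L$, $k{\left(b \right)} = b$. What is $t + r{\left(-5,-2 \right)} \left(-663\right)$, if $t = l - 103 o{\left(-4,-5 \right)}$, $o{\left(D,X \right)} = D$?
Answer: $862$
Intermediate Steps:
$r{\left(s,L \right)} = \frac{2}{3} + \frac{2 L}{3}$ ($r{\left(s,L \right)} = \frac{\left(L + 2\right) + L}{3} = \frac{\left(2 + L\right) + L}{3} = \frac{2 + 2 L}{3} = \frac{2}{3} + \frac{2 L}{3}$)
$l = 8$ ($l = 2 \left(-1\right) \left(-4\right) = \left(-2\right) \left(-4\right) = 8$)
$t = 420$ ($t = 8 - -412 = 8 + 412 = 420$)
$t + r{\left(-5,-2 \right)} \left(-663\right) = 420 + \left(\frac{2}{3} + \frac{2}{3} \left(-2\right)\right) \left(-663\right) = 420 + \left(\frac{2}{3} - \frac{4}{3}\right) \left(-663\right) = 420 - -442 = 420 + 442 = 862$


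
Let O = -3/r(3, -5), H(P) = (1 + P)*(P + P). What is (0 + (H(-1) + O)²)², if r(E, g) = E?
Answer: 1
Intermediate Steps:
H(P) = 2*P*(1 + P) (H(P) = (1 + P)*(2*P) = 2*P*(1 + P))
O = -1 (O = -3/3 = -3*⅓ = -1)
(0 + (H(-1) + O)²)² = (0 + (2*(-1)*(1 - 1) - 1)²)² = (0 + (2*(-1)*0 - 1)²)² = (0 + (0 - 1)²)² = (0 + (-1)²)² = (0 + 1)² = 1² = 1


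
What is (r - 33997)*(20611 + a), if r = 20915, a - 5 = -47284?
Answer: 348870776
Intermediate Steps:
a = -47279 (a = 5 - 47284 = -47279)
(r - 33997)*(20611 + a) = (20915 - 33997)*(20611 - 47279) = -13082*(-26668) = 348870776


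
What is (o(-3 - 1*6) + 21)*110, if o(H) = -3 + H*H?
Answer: 10890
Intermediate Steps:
o(H) = -3 + H²
(o(-3 - 1*6) + 21)*110 = ((-3 + (-3 - 1*6)²) + 21)*110 = ((-3 + (-3 - 6)²) + 21)*110 = ((-3 + (-9)²) + 21)*110 = ((-3 + 81) + 21)*110 = (78 + 21)*110 = 99*110 = 10890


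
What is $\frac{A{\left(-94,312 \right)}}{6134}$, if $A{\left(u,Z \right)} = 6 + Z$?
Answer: $\frac{159}{3067} \approx 0.051842$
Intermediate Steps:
$\frac{A{\left(-94,312 \right)}}{6134} = \frac{6 + 312}{6134} = 318 \cdot \frac{1}{6134} = \frac{159}{3067}$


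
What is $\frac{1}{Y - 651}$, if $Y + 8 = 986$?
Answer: $\frac{1}{327} \approx 0.0030581$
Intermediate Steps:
$Y = 978$ ($Y = -8 + 986 = 978$)
$\frac{1}{Y - 651} = \frac{1}{978 - 651} = \frac{1}{327}$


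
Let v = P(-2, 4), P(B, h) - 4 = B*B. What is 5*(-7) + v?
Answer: -27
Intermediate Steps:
P(B, h) = 4 + B² (P(B, h) = 4 + B*B = 4 + B²)
v = 8 (v = 4 + (-2)² = 4 + 4 = 8)
5*(-7) + v = 5*(-7) + 8 = -35 + 8 = -27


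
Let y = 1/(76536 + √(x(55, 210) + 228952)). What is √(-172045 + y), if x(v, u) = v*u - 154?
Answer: √(-1475738707056164894771388 - 2928759474*√60087)/2928759474 ≈ 414.78*I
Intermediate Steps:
x(v, u) = -154 + u*v (x(v, u) = u*v - 154 = -154 + u*v)
y = 1/(76536 + 2*√60087) (y = 1/(76536 + √((-154 + 210*55) + 228952)) = 1/(76536 + √((-154 + 11550) + 228952)) = 1/(76536 + √(11396 + 228952)) = 1/(76536 + √240348) = 1/(76536 + 2*√60087) ≈ 1.2983e-5)
√(-172045 + y) = √(-172045 + (6378/488126579 - √60087/2928759474)) = √(-83979737277677/488126579 - √60087/2928759474)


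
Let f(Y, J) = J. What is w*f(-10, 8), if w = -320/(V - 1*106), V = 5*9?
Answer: 2560/61 ≈ 41.967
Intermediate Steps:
V = 45
w = 320/61 (w = -320/(45 - 1*106) = -320/(45 - 106) = -320/(-61) = -320*(-1/61) = 320/61 ≈ 5.2459)
w*f(-10, 8) = (320/61)*8 = 2560/61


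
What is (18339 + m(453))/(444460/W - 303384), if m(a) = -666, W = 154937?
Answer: -2738201601/47004962348 ≈ -0.058253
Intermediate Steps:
(18339 + m(453))/(444460/W - 303384) = (18339 - 666)/(444460/154937 - 303384) = 17673/(444460*(1/154937) - 303384) = 17673/(444460/154937 - 303384) = 17673/(-47004962348/154937) = 17673*(-154937/47004962348) = -2738201601/47004962348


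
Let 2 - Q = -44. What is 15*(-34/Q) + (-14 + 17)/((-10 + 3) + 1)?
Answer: -533/46 ≈ -11.587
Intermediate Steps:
Q = 46 (Q = 2 - 1*(-44) = 2 + 44 = 46)
15*(-34/Q) + (-14 + 17)/((-10 + 3) + 1) = 15*(-34/46) + (-14 + 17)/((-10 + 3) + 1) = 15*(-34*1/46) + 3/(-7 + 1) = 15*(-17/23) + 3/(-6) = -255/23 + 3*(-⅙) = -255/23 - ½ = -533/46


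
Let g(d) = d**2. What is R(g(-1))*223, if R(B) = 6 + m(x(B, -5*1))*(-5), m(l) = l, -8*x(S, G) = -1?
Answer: 9589/8 ≈ 1198.6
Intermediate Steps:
x(S, G) = 1/8 (x(S, G) = -1/8*(-1) = 1/8)
R(B) = 43/8 (R(B) = 6 + (1/8)*(-5) = 6 - 5/8 = 43/8)
R(g(-1))*223 = (43/8)*223 = 9589/8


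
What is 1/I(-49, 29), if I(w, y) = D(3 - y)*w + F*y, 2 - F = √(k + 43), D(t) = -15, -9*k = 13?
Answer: 7137/5345107 + 87*√374/5345107 ≈ 0.0016500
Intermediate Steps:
k = -13/9 (k = -⅑*13 = -13/9 ≈ -1.4444)
F = 2 - √374/3 (F = 2 - √(-13/9 + 43) = 2 - √(374/9) = 2 - √374/3 ≈ -4.4464)
I(w, y) = -15*w + y*(2 - √374/3) (I(w, y) = -15*w + (2 - √374/3)*y = -15*w + y*(2 - √374/3))
1/I(-49, 29) = 1/(-15*(-49) + (⅓)*29*(6 - √374)) = 1/(735 + (58 - 29*√374/3)) = 1/(793 - 29*√374/3)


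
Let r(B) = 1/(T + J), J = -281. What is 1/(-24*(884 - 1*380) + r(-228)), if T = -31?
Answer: -312/3773953 ≈ -8.2672e-5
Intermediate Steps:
r(B) = -1/312 (r(B) = 1/(-31 - 281) = 1/(-312) = -1/312)
1/(-24*(884 - 1*380) + r(-228)) = 1/(-24*(884 - 1*380) - 1/312) = 1/(-24*(884 - 380) - 1/312) = 1/(-24*504 - 1/312) = 1/(-12096 - 1/312) = 1/(-3773953/312) = -312/3773953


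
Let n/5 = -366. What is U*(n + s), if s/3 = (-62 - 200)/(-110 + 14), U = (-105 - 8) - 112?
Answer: 6558525/16 ≈ 4.0991e+5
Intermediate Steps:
n = -1830 (n = 5*(-366) = -1830)
U = -225 (U = -113 - 112 = -225)
s = 131/16 (s = 3*((-62 - 200)/(-110 + 14)) = 3*(-262/(-96)) = 3*(-262*(-1/96)) = 3*(131/48) = 131/16 ≈ 8.1875)
U*(n + s) = -225*(-1830 + 131/16) = -225*(-29149/16) = 6558525/16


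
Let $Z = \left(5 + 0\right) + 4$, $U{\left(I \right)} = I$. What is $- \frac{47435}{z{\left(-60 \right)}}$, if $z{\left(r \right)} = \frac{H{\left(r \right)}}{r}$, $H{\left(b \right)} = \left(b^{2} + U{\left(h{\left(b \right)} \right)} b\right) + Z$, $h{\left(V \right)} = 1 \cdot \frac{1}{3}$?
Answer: $\frac{2846100}{3589} \approx 793.01$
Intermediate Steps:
$h{\left(V \right)} = \frac{1}{3}$ ($h{\left(V \right)} = 1 \cdot \frac{1}{3} = \frac{1}{3}$)
$Z = 9$ ($Z = 5 + 4 = 9$)
$H{\left(b \right)} = 9 + b^{2} + \frac{b}{3}$ ($H{\left(b \right)} = \left(b^{2} + \frac{b}{3}\right) + 9 = 9 + b^{2} + \frac{b}{3}$)
$z{\left(r \right)} = \frac{9 + r^{2} + \frac{r}{3}}{r}$
$- \frac{47435}{z{\left(-60 \right)}} = - \frac{47435}{\frac{1}{3} - 60 + \frac{9}{-60}} = - \frac{47435}{\frac{1}{3} - 60 + 9 \left(- \frac{1}{60}\right)} = - \frac{47435}{\frac{1}{3} - 60 - \frac{3}{20}} = - \frac{47435}{- \frac{3589}{60}} = \left(-47435\right) \left(- \frac{60}{3589}\right) = \frac{2846100}{3589}$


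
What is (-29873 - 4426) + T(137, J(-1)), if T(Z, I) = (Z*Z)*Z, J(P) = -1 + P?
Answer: 2537054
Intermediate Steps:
T(Z, I) = Z³ (T(Z, I) = Z²*Z = Z³)
(-29873 - 4426) + T(137, J(-1)) = (-29873 - 4426) + 137³ = -34299 + 2571353 = 2537054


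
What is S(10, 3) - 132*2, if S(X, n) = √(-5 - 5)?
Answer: -264 + I*√10 ≈ -264.0 + 3.1623*I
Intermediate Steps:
S(X, n) = I*√10 (S(X, n) = √(-10) = I*√10)
S(10, 3) - 132*2 = I*√10 - 132*2 = I*√10 - 66*4 = I*√10 - 264 = -264 + I*√10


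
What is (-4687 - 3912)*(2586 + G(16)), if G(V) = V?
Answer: -22374598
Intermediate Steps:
(-4687 - 3912)*(2586 + G(16)) = (-4687 - 3912)*(2586 + 16) = -8599*2602 = -22374598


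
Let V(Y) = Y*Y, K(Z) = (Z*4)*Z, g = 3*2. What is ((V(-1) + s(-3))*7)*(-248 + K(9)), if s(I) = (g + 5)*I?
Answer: -17024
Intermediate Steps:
g = 6
K(Z) = 4*Z² (K(Z) = (4*Z)*Z = 4*Z²)
V(Y) = Y²
s(I) = 11*I (s(I) = (6 + 5)*I = 11*I)
((V(-1) + s(-3))*7)*(-248 + K(9)) = (((-1)² + 11*(-3))*7)*(-248 + 4*9²) = ((1 - 33)*7)*(-248 + 4*81) = (-32*7)*(-248 + 324) = -224*76 = -17024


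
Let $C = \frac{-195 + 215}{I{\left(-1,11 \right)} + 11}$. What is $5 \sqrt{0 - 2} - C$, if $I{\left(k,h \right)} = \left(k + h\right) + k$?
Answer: $-1 + 5 i \sqrt{2} \approx -1.0 + 7.0711 i$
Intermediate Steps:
$I{\left(k,h \right)} = h + 2 k$ ($I{\left(k,h \right)} = \left(h + k\right) + k = h + 2 k$)
$C = 1$ ($C = \frac{-195 + 215}{\left(11 + 2 \left(-1\right)\right) + 11} = \frac{20}{\left(11 - 2\right) + 11} = \frac{20}{9 + 11} = \frac{20}{20} = 20 \cdot \frac{1}{20} = 1$)
$5 \sqrt{0 - 2} - C = 5 \sqrt{0 - 2} - 1 = 5 \sqrt{-2} - 1 = 5 i \sqrt{2} - 1 = -1 + 5 i \sqrt{2}$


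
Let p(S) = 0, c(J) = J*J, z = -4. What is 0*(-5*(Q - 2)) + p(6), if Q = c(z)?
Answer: 0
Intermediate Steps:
c(J) = J²
Q = 16 (Q = (-4)² = 16)
0*(-5*(Q - 2)) + p(6) = 0*(-5*(16 - 2)) + 0 = 0*(-5*14) + 0 = 0*(-70) + 0 = 0 + 0 = 0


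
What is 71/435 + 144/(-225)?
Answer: -1037/2175 ≈ -0.47678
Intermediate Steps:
71/435 + 144/(-225) = 71*(1/435) + 144*(-1/225) = 71/435 - 16/25 = -1037/2175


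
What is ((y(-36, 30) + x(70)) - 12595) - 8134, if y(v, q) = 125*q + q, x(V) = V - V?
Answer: -16949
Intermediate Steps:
x(V) = 0
y(v, q) = 126*q
((y(-36, 30) + x(70)) - 12595) - 8134 = ((126*30 + 0) - 12595) - 8134 = ((3780 + 0) - 12595) - 8134 = (3780 - 12595) - 8134 = -8815 - 8134 = -16949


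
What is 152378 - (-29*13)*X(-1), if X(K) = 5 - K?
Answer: 154640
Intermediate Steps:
152378 - (-29*13)*X(-1) = 152378 - (-29*13)*(5 - 1*(-1)) = 152378 - (-377)*(5 + 1) = 152378 - (-377)*6 = 152378 - 1*(-2262) = 152378 + 2262 = 154640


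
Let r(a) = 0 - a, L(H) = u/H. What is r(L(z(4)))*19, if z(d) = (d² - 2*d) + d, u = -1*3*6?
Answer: 57/2 ≈ 28.500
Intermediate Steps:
u = -18 (u = -3*6 = -18)
z(d) = d² - d
L(H) = -18/H
r(a) = -a
r(L(z(4)))*19 = -(-18)/(4*(-1 + 4))*19 = -(-18)/(4*3)*19 = -(-18)/12*19 = -1*(-3/2)*19 = (3/2)*19 = 57/2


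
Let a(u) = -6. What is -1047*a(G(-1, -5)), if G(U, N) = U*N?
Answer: 6282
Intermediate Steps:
G(U, N) = N*U
-1047*a(G(-1, -5)) = -1047*(-6) = 6282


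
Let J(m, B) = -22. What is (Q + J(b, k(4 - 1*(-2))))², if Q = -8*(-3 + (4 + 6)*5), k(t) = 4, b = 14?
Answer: 158404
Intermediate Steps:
Q = -376 (Q = -8*(-3 + 10*5) = -8*(-3 + 50) = -8*47 = -376)
(Q + J(b, k(4 - 1*(-2))))² = (-376 - 22)² = (-398)² = 158404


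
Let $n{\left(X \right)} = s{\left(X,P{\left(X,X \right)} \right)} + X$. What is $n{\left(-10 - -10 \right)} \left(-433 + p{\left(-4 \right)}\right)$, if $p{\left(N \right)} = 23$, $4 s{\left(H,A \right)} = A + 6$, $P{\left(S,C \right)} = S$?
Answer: $-615$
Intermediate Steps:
$s{\left(H,A \right)} = \frac{3}{2} + \frac{A}{4}$ ($s{\left(H,A \right)} = \frac{A + 6}{4} = \frac{6 + A}{4} = \frac{3}{2} + \frac{A}{4}$)
$n{\left(X \right)} = \frac{3}{2} + \frac{5 X}{4}$ ($n{\left(X \right)} = \left(\frac{3}{2} + \frac{X}{4}\right) + X = \frac{3}{2} + \frac{5 X}{4}$)
$n{\left(-10 - -10 \right)} \left(-433 + p{\left(-4 \right)}\right) = \left(\frac{3}{2} + \frac{5 \left(-10 - -10\right)}{4}\right) \left(-433 + 23\right) = \left(\frac{3}{2} + \frac{5 \left(-10 + 10\right)}{4}\right) \left(-410\right) = \left(\frac{3}{2} + \frac{5}{4} \cdot 0\right) \left(-410\right) = \left(\frac{3}{2} + 0\right) \left(-410\right) = \frac{3}{2} \left(-410\right) = -615$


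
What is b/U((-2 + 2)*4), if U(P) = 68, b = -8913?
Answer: -8913/68 ≈ -131.07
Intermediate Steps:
b/U((-2 + 2)*4) = -8913/68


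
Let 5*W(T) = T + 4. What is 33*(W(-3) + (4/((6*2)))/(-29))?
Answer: 902/145 ≈ 6.2207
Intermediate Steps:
W(T) = ⅘ + T/5 (W(T) = (T + 4)/5 = (4 + T)/5 = ⅘ + T/5)
33*(W(-3) + (4/((6*2)))/(-29)) = 33*((⅘ + (⅕)*(-3)) + (4/((6*2)))/(-29)) = 33*((⅘ - ⅗) + (4/12)*(-1/29)) = 33*(⅕ + (4*(1/12))*(-1/29)) = 33*(⅕ + (⅓)*(-1/29)) = 33*(⅕ - 1/87) = 33*(82/435) = 902/145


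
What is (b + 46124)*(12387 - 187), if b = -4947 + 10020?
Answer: 624603400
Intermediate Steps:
b = 5073
(b + 46124)*(12387 - 187) = (5073 + 46124)*(12387 - 187) = 51197*12200 = 624603400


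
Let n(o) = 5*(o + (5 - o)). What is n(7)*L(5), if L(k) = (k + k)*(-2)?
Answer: -500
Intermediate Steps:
L(k) = -4*k (L(k) = (2*k)*(-2) = -4*k)
n(o) = 25 (n(o) = 5*5 = 25)
n(7)*L(5) = 25*(-4*5) = 25*(-20) = -500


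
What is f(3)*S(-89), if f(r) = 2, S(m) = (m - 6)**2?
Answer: 18050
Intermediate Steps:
S(m) = (-6 + m)**2
f(3)*S(-89) = 2*(-6 - 89)**2 = 2*(-95)**2 = 2*9025 = 18050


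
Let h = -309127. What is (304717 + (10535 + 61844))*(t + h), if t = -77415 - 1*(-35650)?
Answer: -132319969632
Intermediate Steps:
t = -41765 (t = -77415 + 35650 = -41765)
(304717 + (10535 + 61844))*(t + h) = (304717 + (10535 + 61844))*(-41765 - 309127) = (304717 + 72379)*(-350892) = 377096*(-350892) = -132319969632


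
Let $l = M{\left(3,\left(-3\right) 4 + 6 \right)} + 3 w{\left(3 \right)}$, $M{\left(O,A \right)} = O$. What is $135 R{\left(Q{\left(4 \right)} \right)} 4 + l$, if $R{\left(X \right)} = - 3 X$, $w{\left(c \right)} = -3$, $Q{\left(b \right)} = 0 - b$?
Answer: $6474$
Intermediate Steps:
$Q{\left(b \right)} = - b$
$l = -6$ ($l = 3 + 3 \left(-3\right) = 3 - 9 = -6$)
$135 R{\left(Q{\left(4 \right)} \right)} 4 + l = 135 - 3 \left(\left(-1\right) 4\right) 4 - 6 = 135 \left(-3\right) \left(-4\right) 4 - 6 = 135 \cdot 12 \cdot 4 - 6 = 135 \cdot 48 - 6 = 6480 - 6 = 6474$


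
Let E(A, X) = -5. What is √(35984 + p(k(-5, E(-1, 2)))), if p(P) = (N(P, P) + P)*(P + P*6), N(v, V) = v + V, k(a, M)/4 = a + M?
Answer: 4*√4349 ≈ 263.79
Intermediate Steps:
k(a, M) = 4*M + 4*a (k(a, M) = 4*(a + M) = 4*(M + a) = 4*M + 4*a)
N(v, V) = V + v
p(P) = 21*P² (p(P) = ((P + P) + P)*(P + P*6) = (2*P + P)*(P + 6*P) = (3*P)*(7*P) = 21*P²)
√(35984 + p(k(-5, E(-1, 2)))) = √(35984 + 21*(4*(-5) + 4*(-5))²) = √(35984 + 21*(-20 - 20)²) = √(35984 + 21*(-40)²) = √(35984 + 21*1600) = √(35984 + 33600) = √69584 = 4*√4349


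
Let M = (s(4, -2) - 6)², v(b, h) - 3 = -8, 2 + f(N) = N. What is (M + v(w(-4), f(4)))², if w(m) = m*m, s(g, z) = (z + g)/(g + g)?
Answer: 201601/256 ≈ 787.50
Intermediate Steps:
s(g, z) = (g + z)/(2*g) (s(g, z) = (g + z)/((2*g)) = (g + z)*(1/(2*g)) = (g + z)/(2*g))
f(N) = -2 + N
w(m) = m²
v(b, h) = -5 (v(b, h) = 3 - 8 = -5)
M = 529/16 (M = ((½)*(4 - 2)/4 - 6)² = ((½)*(¼)*2 - 6)² = (¼ - 6)² = (-23/4)² = 529/16 ≈ 33.063)
(M + v(w(-4), f(4)))² = (529/16 - 5)² = (449/16)² = 201601/256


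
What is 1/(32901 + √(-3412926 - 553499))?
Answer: 32901/1086442226 - 5*I*√158657/1086442226 ≈ 3.0283e-5 - 1.8331e-6*I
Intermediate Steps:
1/(32901 + √(-3412926 - 553499)) = 1/(32901 + √(-3966425)) = 1/(32901 + 5*I*√158657)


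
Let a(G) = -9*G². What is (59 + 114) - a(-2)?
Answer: 209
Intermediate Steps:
(59 + 114) - a(-2) = (59 + 114) - (-9)*(-2)² = 173 - (-9)*4 = 173 - 1*(-36) = 173 + 36 = 209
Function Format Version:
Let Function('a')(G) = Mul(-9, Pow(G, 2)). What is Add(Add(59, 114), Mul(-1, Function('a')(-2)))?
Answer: 209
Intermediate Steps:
Add(Add(59, 114), Mul(-1, Function('a')(-2))) = Add(Add(59, 114), Mul(-1, Mul(-9, Pow(-2, 2)))) = Add(173, Mul(-1, Mul(-9, 4))) = Add(173, Mul(-1, -36)) = Add(173, 36) = 209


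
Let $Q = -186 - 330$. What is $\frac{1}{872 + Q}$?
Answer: $\frac{1}{356} \approx 0.002809$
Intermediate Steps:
$Q = -516$
$\frac{1}{872 + Q} = \frac{1}{872 - 516} = \frac{1}{356}$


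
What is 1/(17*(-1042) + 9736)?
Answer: -1/7978 ≈ -0.00012534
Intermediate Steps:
1/(17*(-1042) + 9736) = 1/(-17714 + 9736) = 1/(-7978) = -1/7978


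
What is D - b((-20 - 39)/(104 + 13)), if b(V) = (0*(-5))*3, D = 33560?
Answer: 33560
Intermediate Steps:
b(V) = 0 (b(V) = 0*3 = 0)
D - b((-20 - 39)/(104 + 13)) = 33560 - 1*0 = 33560 + 0 = 33560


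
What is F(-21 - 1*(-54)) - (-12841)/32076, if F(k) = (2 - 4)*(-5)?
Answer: 333601/32076 ≈ 10.400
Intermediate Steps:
F(k) = 10 (F(k) = -2*(-5) = 10)
F(-21 - 1*(-54)) - (-12841)/32076 = 10 - (-12841)/32076 = 10 - 1*(-12841/32076) = 10 + 12841/32076 = 333601/32076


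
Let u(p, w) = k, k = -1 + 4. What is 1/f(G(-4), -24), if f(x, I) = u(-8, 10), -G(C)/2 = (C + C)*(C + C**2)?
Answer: 1/3 ≈ 0.33333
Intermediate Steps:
k = 3
u(p, w) = 3
G(C) = -4*C*(C + C**2) (G(C) = -2*(C + C)*(C + C**2) = -2*2*C*(C + C**2) = -4*C*(C + C**2))
f(x, I) = 3
1/f(G(-4), -24) = 1/3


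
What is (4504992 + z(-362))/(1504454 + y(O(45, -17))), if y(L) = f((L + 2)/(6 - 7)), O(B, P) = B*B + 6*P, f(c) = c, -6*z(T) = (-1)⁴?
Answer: 27029951/9015174 ≈ 2.9983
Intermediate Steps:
z(T) = -⅙ (z(T) = -⅙*(-1)⁴ = -⅙*1 = -⅙)
O(B, P) = B² + 6*P
y(L) = -2 - L (y(L) = (L + 2)/(6 - 7) = (2 + L)/(-1) = (2 + L)*(-1) = -2 - L)
(4504992 + z(-362))/(1504454 + y(O(45, -17))) = (4504992 - ⅙)/(1504454 + (-2 - (45² + 6*(-17)))) = 27029951/(6*(1504454 + (-2 - (2025 - 102)))) = 27029951/(6*(1504454 + (-2 - 1*1923))) = 27029951/(6*(1504454 + (-2 - 1923))) = 27029951/(6*(1504454 - 1925)) = (27029951/6)/1502529 = (27029951/6)*(1/1502529) = 27029951/9015174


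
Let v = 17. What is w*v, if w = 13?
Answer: 221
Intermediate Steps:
w*v = 13*17 = 221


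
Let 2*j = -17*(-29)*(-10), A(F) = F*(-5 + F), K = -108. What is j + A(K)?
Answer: 9739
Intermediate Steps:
j = -2465 (j = (-17*(-29)*(-10))/2 = (493*(-10))/2 = (½)*(-4930) = -2465)
j + A(K) = -2465 - 108*(-5 - 108) = -2465 - 108*(-113) = -2465 + 12204 = 9739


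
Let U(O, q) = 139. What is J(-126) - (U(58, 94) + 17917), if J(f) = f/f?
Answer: -18055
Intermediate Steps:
J(f) = 1
J(-126) - (U(58, 94) + 17917) = 1 - (139 + 17917) = 1 - 1*18056 = 1 - 18056 = -18055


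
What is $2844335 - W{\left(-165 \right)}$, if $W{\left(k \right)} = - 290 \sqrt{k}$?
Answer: $2844335 + 290 i \sqrt{165} \approx 2.8443 \cdot 10^{6} + 3725.1 i$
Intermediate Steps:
$2844335 - W{\left(-165 \right)} = 2844335 - - 290 \sqrt{-165} = 2844335 - - 290 i \sqrt{165} = 2844335 + 290 i \sqrt{165}$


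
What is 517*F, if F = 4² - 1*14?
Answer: 1034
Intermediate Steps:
F = 2 (F = 16 - 14 = 2)
517*F = 517*2 = 1034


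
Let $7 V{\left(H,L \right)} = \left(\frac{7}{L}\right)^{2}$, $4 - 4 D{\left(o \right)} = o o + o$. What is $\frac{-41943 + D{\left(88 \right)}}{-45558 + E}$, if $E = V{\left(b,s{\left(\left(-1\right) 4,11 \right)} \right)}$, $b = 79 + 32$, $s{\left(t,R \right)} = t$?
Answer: $\frac{702400}{728921} \approx 0.96362$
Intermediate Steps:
$D{\left(o \right)} = 1 - \frac{o}{4} - \frac{o^{2}}{4}$ ($D{\left(o \right)} = 1 - \frac{o o + o}{4} = 1 - \frac{o^{2} + o}{4} = 1 - \frac{o + o^{2}}{4} = 1 - \left(\frac{o}{4} + \frac{o^{2}}{4}\right) = 1 - \frac{o}{4} - \frac{o^{2}}{4}$)
$b = 111$
$V{\left(H,L \right)} = \frac{7}{L^{2}}$ ($V{\left(H,L \right)} = \frac{\left(\frac{7}{L}\right)^{2}}{7} = \frac{49 \frac{1}{L^{2}}}{7} = \frac{7}{L^{2}}$)
$E = \frac{7}{16} \approx 0.4375$
$\frac{-41943 + D{\left(88 \right)}}{-45558 + E} = \frac{-41943 - \left(21 + 1936\right)}{-45558 + \frac{7}{16}} = \frac{-41943 - 1957}{- \frac{728921}{16}} = \left(-41943 - 1957\right) \left(- \frac{16}{728921}\right) = \left(-43900\right) \left(- \frac{16}{728921}\right) = \frac{702400}{728921}$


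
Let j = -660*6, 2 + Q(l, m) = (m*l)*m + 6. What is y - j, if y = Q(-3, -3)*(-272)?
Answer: 10216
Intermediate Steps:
Q(l, m) = 4 + l*m² (Q(l, m) = -2 + ((m*l)*m + 6) = -2 + ((l*m)*m + 6) = -2 + (l*m² + 6) = -2 + (6 + l*m²) = 4 + l*m²)
j = -3960
y = 6256 (y = (4 - 3*(-3)²)*(-272) = (4 - 3*9)*(-272) = (4 - 27)*(-272) = -23*(-272) = 6256)
y - j = 6256 - 1*(-3960) = 6256 + 3960 = 10216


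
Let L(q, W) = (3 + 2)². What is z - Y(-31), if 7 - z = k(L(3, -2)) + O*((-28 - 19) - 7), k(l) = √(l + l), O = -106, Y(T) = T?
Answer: -5686 - 5*√2 ≈ -5693.1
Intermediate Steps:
L(q, W) = 25 (L(q, W) = 5² = 25)
k(l) = √2*√l (k(l) = √(2*l) = √2*√l)
z = -5717 - 5*√2 (z = 7 - (√2*√25 - 106*((-28 - 19) - 7)) = 7 - (√2*5 - 106*(-47 - 7)) = 7 - (5*√2 - 106*(-54)) = 7 - (5*√2 + 5724) = 7 - (5724 + 5*√2) = 7 + (-5724 - 5*√2) = -5717 - 5*√2 ≈ -5724.1)
z - Y(-31) = (-5717 - 5*√2) - 1*(-31) = (-5717 - 5*√2) + 31 = -5686 - 5*√2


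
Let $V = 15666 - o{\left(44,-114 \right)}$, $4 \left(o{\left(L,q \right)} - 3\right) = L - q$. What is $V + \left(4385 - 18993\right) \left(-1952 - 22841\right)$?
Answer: $\frac{724383535}{2} \approx 3.6219 \cdot 10^{8}$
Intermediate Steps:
$o{\left(L,q \right)} = 3 - \frac{q}{4} + \frac{L}{4}$ ($o{\left(L,q \right)} = 3 + \frac{L - q}{4} = 3 + \left(- \frac{q}{4} + \frac{L}{4}\right) = 3 - \frac{q}{4} + \frac{L}{4}$)
$V = \frac{31247}{2}$ ($V = 15666 - \left(3 - - \frac{57}{2} + \frac{1}{4} \cdot 44\right) = 15666 - \left(3 + \frac{57}{2} + 11\right) = 15666 - \frac{85}{2} = \frac{31247}{2} \approx 15624.0$)
$V + \left(4385 - 18993\right) \left(-1952 - 22841\right) = \frac{31247}{2} + \left(4385 - 18993\right) \left(-1952 - 22841\right) = \frac{31247}{2} - -362176144 = \frac{31247}{2} + 362176144 = \frac{724383535}{2}$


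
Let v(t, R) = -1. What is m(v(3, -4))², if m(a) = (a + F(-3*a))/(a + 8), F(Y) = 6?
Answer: 25/49 ≈ 0.51020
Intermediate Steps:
m(a) = (6 + a)/(8 + a) (m(a) = (a + 6)/(a + 8) = (6 + a)/(8 + a))
m(v(3, -4))² = ((6 - 1)/(8 - 1))² = (5/7)² = 25/49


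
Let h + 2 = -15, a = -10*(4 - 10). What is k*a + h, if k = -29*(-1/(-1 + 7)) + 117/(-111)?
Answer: 7761/37 ≈ 209.76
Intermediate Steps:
a = 60 (a = -10*(-6) = 60)
h = -17 (h = -2 - 15 = -17)
k = 839/222 (k = -29/((-1*6)) + 117*(-1/111) = -29/(-6) - 39/37 = -29*(-⅙) - 39/37 = 29/6 - 39/37 = 839/222 ≈ 3.7793)
k*a + h = (839/222)*60 - 17 = 8390/37 - 17 = 7761/37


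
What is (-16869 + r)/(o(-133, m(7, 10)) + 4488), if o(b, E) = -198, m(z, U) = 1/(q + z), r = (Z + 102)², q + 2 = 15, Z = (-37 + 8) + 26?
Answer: -1178/715 ≈ -1.6476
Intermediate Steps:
Z = -3 (Z = -29 + 26 = -3)
q = 13 (q = -2 + 15 = 13)
r = 9801 (r = (-3 + 102)² = 99² = 9801)
m(z, U) = 1/(13 + z)
(-16869 + r)/(o(-133, m(7, 10)) + 4488) = (-16869 + 9801)/(-198 + 4488) = -7068/4290 = -7068*1/4290 = -1178/715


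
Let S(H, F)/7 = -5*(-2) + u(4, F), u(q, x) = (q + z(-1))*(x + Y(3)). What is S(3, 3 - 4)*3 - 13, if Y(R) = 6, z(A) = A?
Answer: 512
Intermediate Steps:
u(q, x) = (-1 + q)*(6 + x) (u(q, x) = (q - 1)*(x + 6) = (-1 + q)*(6 + x))
S(H, F) = 196 + 21*F (S(H, F) = 7*(-5*(-2) + (-6 - F + 6*4 + 4*F)) = 7*(10 + (-6 - F + 24 + 4*F)) = 7*(10 + (18 + 3*F)) = 7*(28 + 3*F) = 196 + 21*F)
S(3, 3 - 4)*3 - 13 = (196 + 21*(3 - 4))*3 - 13 = (196 + 21*(-1))*3 - 13 = (196 - 21)*3 - 13 = 175*3 - 13 = 525 - 13 = 512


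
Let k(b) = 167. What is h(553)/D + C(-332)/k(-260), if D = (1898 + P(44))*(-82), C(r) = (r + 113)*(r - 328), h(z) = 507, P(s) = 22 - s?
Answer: 22234792611/25689944 ≈ 865.51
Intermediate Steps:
C(r) = (-328 + r)*(113 + r) (C(r) = (113 + r)*(-328 + r) = (-328 + r)*(113 + r))
D = -153832 (D = (1898 + (22 - 1*44))*(-82) = (1898 + (22 - 44))*(-82) = (1898 - 22)*(-82) = 1876*(-82) = -153832)
h(553)/D + C(-332)/k(-260) = 507/(-153832) + (-37064 + (-332)**2 - 215*(-332))/167 = 507*(-1/153832) + (-37064 + 110224 + 71380)*(1/167) = -507/153832 + 144540*(1/167) = -507/153832 + 144540/167 = 22234792611/25689944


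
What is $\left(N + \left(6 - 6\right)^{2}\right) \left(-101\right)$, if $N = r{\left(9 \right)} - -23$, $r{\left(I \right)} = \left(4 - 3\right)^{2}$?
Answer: $-2424$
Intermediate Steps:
$r{\left(I \right)} = 1$ ($r{\left(I \right)} = 1^{2} = 1$)
$N = 24$ ($N = 1 - -23 = 1 + 23 = 24$)
$\left(N + \left(6 - 6\right)^{2}\right) \left(-101\right) = \left(24 + \left(6 - 6\right)^{2}\right) \left(-101\right) = \left(24 + 0^{2}\right) \left(-101\right) = \left(24 + 0\right) \left(-101\right) = 24 \left(-101\right) = -2424$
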